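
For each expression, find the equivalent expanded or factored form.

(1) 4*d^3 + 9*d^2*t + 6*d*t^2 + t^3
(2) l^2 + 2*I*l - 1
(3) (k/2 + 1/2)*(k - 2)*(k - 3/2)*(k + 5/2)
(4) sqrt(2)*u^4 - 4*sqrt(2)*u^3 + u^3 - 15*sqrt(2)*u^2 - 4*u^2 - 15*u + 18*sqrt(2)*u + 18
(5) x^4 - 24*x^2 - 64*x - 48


(1) = (d + t)^2*(4*d + t)
(2) = (l + I)^2
(3) = k^4/2 - 27*k^2/8 + 7*k/8 + 15/4
(4) = (u - 6)*(u - 1)*(u + 3)*(sqrt(2)*u + 1)
(5) = (x - 6)*(x + 2)^3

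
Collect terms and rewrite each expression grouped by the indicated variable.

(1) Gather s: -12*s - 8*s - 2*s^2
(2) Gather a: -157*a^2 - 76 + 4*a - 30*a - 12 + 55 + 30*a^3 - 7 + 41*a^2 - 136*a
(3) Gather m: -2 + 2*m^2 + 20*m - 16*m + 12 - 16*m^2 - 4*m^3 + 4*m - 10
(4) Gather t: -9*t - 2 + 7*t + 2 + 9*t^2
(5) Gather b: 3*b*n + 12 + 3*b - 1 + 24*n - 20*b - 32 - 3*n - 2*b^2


(1) = -2*s^2 - 20*s
(2) = 30*a^3 - 116*a^2 - 162*a - 40
(3) = -4*m^3 - 14*m^2 + 8*m
(4) = 9*t^2 - 2*t
(5) = -2*b^2 + b*(3*n - 17) + 21*n - 21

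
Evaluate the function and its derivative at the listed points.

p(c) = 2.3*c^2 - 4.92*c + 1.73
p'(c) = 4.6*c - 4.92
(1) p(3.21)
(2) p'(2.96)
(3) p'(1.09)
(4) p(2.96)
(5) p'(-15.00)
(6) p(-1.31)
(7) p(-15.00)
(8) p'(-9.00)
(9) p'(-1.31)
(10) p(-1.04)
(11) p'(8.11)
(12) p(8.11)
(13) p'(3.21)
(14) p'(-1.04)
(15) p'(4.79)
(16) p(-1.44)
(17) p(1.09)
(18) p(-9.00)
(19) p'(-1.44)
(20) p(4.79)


(1) = 9.64
(2) = 8.70
(3) = 0.09
(4) = 7.32
(5) = -73.92
(6) = 12.12
(7) = 593.03
(8) = -46.32
(9) = -10.95
(10) = 9.33
(11) = 32.39
(12) = 113.10
(13) = 9.85
(14) = -9.70
(15) = 17.11
(16) = 13.58
(17) = -0.90
(18) = 232.31
(19) = -11.54
(20) = 30.93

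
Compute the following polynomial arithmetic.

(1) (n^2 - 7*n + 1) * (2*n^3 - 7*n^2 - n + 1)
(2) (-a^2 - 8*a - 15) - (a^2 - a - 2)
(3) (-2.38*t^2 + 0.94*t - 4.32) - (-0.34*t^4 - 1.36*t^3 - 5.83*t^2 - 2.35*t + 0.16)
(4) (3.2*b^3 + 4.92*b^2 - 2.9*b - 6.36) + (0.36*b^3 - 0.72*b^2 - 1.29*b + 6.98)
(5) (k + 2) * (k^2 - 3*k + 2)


(1) = 2*n^5 - 21*n^4 + 50*n^3 + n^2 - 8*n + 1
(2) = -2*a^2 - 7*a - 13
(3) = 0.34*t^4 + 1.36*t^3 + 3.45*t^2 + 3.29*t - 4.48
(4) = 3.56*b^3 + 4.2*b^2 - 4.19*b + 0.62
(5) = k^3 - k^2 - 4*k + 4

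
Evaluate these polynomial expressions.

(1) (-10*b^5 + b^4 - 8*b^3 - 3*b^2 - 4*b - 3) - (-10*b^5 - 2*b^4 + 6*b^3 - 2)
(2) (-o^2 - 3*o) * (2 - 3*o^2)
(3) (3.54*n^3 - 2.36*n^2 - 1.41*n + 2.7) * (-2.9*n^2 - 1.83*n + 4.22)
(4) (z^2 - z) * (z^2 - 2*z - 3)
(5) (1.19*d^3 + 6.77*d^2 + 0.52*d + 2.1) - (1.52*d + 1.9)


(1) = 3*b^4 - 14*b^3 - 3*b^2 - 4*b - 1
(2) = 3*o^4 + 9*o^3 - 2*o^2 - 6*o
(3) = -10.266*n^5 + 0.3658*n^4 + 23.3466*n^3 - 15.2089*n^2 - 10.8912*n + 11.394
(4) = z^4 - 3*z^3 - z^2 + 3*z
(5) = 1.19*d^3 + 6.77*d^2 - 1.0*d + 0.2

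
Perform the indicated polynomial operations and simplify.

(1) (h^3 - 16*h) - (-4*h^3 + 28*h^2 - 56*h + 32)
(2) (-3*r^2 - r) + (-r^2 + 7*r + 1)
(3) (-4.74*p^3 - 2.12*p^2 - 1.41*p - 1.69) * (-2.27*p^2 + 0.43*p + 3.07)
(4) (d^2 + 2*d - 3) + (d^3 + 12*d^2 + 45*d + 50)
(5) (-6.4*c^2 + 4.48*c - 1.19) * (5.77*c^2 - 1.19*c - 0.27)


(1) = 5*h^3 - 28*h^2 + 40*h - 32
(2) = -4*r^2 + 6*r + 1
(3) = 10.7598*p^5 + 2.7742*p^4 - 12.2627*p^3 - 3.2784*p^2 - 5.0554*p - 5.1883
(4) = d^3 + 13*d^2 + 47*d + 47
(5) = -36.928*c^4 + 33.4656*c^3 - 10.4695*c^2 + 0.2065*c + 0.3213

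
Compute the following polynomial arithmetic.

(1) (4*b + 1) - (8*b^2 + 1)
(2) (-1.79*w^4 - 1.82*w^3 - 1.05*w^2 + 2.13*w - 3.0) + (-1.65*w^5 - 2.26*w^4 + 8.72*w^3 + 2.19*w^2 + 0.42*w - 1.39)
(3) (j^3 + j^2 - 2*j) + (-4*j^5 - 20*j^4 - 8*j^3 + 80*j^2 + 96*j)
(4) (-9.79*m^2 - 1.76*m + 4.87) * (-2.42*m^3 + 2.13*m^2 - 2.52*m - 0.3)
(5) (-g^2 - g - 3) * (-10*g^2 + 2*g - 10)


(1) = -8*b^2 + 4*b
(2) = -1.65*w^5 - 4.05*w^4 + 6.9*w^3 + 1.14*w^2 + 2.55*w - 4.39
(3) = -4*j^5 - 20*j^4 - 7*j^3 + 81*j^2 + 94*j
(4) = 23.6918*m^5 - 16.5935*m^4 + 9.1366*m^3 + 17.7453*m^2 - 11.7444*m - 1.461
(5) = 10*g^4 + 8*g^3 + 38*g^2 + 4*g + 30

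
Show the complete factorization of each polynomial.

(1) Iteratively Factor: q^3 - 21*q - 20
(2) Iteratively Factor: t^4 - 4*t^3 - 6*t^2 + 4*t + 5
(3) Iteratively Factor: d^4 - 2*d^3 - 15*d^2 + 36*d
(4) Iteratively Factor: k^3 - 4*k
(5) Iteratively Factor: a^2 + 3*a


(1) = (q + 1)*(q^2 - q - 20) = (q + 1)*(q + 4)*(q - 5)
(2) = (t + 1)*(t^3 - 5*t^2 - t + 5) = (t - 1)*(t + 1)*(t^2 - 4*t - 5) = (t - 1)*(t + 1)^2*(t - 5)
(3) = (d - 3)*(d^3 + d^2 - 12*d) = (d - 3)^2*(d^2 + 4*d) = d*(d - 3)^2*(d + 4)
(4) = (k - 2)*(k^2 + 2*k) = k*(k - 2)*(k + 2)
(5) = (a + 3)*(a)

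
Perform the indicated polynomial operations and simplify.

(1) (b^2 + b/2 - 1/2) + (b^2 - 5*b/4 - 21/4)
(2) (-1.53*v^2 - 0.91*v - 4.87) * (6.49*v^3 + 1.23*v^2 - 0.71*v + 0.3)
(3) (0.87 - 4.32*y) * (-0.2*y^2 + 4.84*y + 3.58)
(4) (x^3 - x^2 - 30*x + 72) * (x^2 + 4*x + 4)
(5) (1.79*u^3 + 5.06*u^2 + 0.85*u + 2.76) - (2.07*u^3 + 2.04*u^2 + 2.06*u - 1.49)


(1) = 2*b^2 - 3*b/4 - 23/4
(2) = -9.9297*v^5 - 7.7878*v^4 - 31.6393*v^3 - 5.803*v^2 + 3.1847*v - 1.461
(3) = 0.864*y^3 - 21.0828*y^2 - 11.2548*y + 3.1146
(4) = x^5 + 3*x^4 - 30*x^3 - 52*x^2 + 168*x + 288
(5) = -0.28*u^3 + 3.02*u^2 - 1.21*u + 4.25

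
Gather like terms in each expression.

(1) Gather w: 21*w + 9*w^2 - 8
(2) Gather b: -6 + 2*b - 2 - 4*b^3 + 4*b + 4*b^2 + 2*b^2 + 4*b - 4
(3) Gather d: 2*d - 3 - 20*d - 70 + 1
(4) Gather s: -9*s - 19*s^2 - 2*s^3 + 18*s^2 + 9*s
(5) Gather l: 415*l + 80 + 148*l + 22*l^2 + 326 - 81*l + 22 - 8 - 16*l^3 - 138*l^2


(1) = 9*w^2 + 21*w - 8
(2) = -4*b^3 + 6*b^2 + 10*b - 12
(3) = -18*d - 72
(4) = -2*s^3 - s^2
(5) = -16*l^3 - 116*l^2 + 482*l + 420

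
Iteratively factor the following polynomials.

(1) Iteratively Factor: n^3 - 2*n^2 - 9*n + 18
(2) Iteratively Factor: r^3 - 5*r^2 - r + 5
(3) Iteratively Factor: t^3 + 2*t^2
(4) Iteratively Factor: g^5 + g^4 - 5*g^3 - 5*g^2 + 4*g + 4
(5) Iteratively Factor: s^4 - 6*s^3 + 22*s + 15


(1) = (n - 3)*(n^2 + n - 6) = (n - 3)*(n + 3)*(n - 2)
(2) = (r - 1)*(r^2 - 4*r - 5) = (r - 1)*(r + 1)*(r - 5)
(3) = (t + 2)*(t^2) = t*(t + 2)*(t)
(4) = (g - 1)*(g^4 + 2*g^3 - 3*g^2 - 8*g - 4) = (g - 1)*(g + 1)*(g^3 + g^2 - 4*g - 4) = (g - 2)*(g - 1)*(g + 1)*(g^2 + 3*g + 2) = (g - 2)*(g - 1)*(g + 1)^2*(g + 2)
(5) = (s - 5)*(s^3 - s^2 - 5*s - 3) = (s - 5)*(s - 3)*(s^2 + 2*s + 1) = (s - 5)*(s - 3)*(s + 1)*(s + 1)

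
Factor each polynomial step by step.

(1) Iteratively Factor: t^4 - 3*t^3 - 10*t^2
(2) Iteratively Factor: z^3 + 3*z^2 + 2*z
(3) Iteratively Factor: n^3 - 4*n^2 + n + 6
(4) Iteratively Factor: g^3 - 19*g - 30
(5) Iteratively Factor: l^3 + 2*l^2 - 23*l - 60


(1) = (t)*(t^3 - 3*t^2 - 10*t) = t^2*(t^2 - 3*t - 10) = t^2*(t + 2)*(t - 5)
(2) = (z + 2)*(z^2 + z) = (z + 1)*(z + 2)*(z)
(3) = (n - 3)*(n^2 - n - 2) = (n - 3)*(n - 2)*(n + 1)
(4) = (g - 5)*(g^2 + 5*g + 6) = (g - 5)*(g + 3)*(g + 2)
(5) = (l + 3)*(l^2 - l - 20) = (l + 3)*(l + 4)*(l - 5)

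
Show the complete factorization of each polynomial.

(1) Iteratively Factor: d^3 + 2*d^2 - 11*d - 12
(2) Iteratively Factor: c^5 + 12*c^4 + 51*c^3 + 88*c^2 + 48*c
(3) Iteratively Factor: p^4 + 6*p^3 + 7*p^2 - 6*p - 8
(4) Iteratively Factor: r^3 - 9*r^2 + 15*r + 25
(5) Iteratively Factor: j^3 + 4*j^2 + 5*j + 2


(1) = (d + 1)*(d^2 + d - 12) = (d - 3)*(d + 1)*(d + 4)
(2) = (c + 3)*(c^4 + 9*c^3 + 24*c^2 + 16*c) = (c + 3)*(c + 4)*(c^3 + 5*c^2 + 4*c) = (c + 1)*(c + 3)*(c + 4)*(c^2 + 4*c) = c*(c + 1)*(c + 3)*(c + 4)*(c + 4)
(3) = (p + 1)*(p^3 + 5*p^2 + 2*p - 8) = (p + 1)*(p + 4)*(p^2 + p - 2) = (p - 1)*(p + 1)*(p + 4)*(p + 2)
(4) = (r - 5)*(r^2 - 4*r - 5) = (r - 5)^2*(r + 1)
(5) = (j + 1)*(j^2 + 3*j + 2) = (j + 1)*(j + 2)*(j + 1)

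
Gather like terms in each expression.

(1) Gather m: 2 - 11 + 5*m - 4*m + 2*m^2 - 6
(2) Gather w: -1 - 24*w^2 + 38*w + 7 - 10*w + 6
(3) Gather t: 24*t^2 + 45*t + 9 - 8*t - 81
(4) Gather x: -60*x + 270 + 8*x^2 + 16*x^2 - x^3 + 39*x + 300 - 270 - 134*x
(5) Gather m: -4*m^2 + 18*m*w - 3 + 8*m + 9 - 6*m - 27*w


(1) = 2*m^2 + m - 15
(2) = -24*w^2 + 28*w + 12
(3) = 24*t^2 + 37*t - 72
(4) = -x^3 + 24*x^2 - 155*x + 300
(5) = -4*m^2 + m*(18*w + 2) - 27*w + 6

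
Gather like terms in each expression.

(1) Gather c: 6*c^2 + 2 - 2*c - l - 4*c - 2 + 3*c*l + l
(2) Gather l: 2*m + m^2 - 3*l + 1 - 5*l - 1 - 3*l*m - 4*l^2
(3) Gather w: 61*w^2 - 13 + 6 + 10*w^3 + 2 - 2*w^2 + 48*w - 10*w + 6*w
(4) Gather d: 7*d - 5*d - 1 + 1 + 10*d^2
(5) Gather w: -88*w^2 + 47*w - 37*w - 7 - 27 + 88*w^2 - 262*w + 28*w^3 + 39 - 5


(1) = 6*c^2 + c*(3*l - 6)
(2) = -4*l^2 + l*(-3*m - 8) + m^2 + 2*m
(3) = 10*w^3 + 59*w^2 + 44*w - 5
(4) = 10*d^2 + 2*d
(5) = 28*w^3 - 252*w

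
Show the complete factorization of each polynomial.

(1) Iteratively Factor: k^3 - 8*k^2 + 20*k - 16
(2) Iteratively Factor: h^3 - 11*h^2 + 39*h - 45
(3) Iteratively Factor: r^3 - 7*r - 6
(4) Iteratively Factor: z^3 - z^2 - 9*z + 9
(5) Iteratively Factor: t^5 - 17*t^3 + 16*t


(1) = (k - 2)*(k^2 - 6*k + 8) = (k - 2)^2*(k - 4)
(2) = (h - 3)*(h^2 - 8*h + 15) = (h - 5)*(h - 3)*(h - 3)
(3) = (r + 2)*(r^2 - 2*r - 3) = (r + 1)*(r + 2)*(r - 3)
(4) = (z - 1)*(z^2 - 9) = (z - 1)*(z + 3)*(z - 3)
(5) = (t + 4)*(t^4 - 4*t^3 - t^2 + 4*t) = (t - 4)*(t + 4)*(t^3 - t) = (t - 4)*(t + 1)*(t + 4)*(t^2 - t) = (t - 4)*(t - 1)*(t + 1)*(t + 4)*(t)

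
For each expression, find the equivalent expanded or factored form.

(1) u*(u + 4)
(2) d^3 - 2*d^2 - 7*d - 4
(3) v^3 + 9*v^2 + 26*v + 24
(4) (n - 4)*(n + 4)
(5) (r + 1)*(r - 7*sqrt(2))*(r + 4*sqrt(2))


(1) = u^2 + 4*u
(2) = (d - 4)*(d + 1)^2
(3) = (v + 2)*(v + 3)*(v + 4)
(4) = n^2 - 16
(5) = r^3 - 3*sqrt(2)*r^2 + r^2 - 56*r - 3*sqrt(2)*r - 56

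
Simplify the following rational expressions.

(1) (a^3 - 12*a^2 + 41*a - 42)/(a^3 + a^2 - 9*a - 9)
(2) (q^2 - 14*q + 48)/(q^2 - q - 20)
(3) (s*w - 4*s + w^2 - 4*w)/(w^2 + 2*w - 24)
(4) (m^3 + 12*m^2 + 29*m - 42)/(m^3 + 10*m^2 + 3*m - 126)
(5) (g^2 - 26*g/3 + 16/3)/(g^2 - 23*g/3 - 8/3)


(1) = (a^2 - 9*a + 14)/(a^2 + 4*a + 3)
(2) = (q^2 - 14*q + 48)/(q^2 - q - 20)
(3) = (s + w)/(w + 6)
(4) = (m - 1)/(m - 3)
(5) = (3*g - 2)/(3*g + 1)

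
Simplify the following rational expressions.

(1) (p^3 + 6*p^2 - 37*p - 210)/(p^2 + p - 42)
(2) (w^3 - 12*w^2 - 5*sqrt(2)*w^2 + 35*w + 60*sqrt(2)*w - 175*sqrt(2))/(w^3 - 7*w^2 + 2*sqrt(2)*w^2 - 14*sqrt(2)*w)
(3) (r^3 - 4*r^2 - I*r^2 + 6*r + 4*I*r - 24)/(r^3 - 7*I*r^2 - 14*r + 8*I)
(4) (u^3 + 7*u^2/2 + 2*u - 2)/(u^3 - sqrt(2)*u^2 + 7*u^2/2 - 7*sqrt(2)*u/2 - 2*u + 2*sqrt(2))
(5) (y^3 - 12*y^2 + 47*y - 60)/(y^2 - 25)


(1) = p + 5
(2) = (w^2 + w*(-5*sqrt(2) - 5) + 25*sqrt(2))/(w^2 + 2*sqrt(2)*w)
(3) = (r^3 + r^2*(-4 - I) + r*(6 + 4*I) - 24)/(r^3 - 7*I*r^2 - 14*r + 8*I)
(4) = (4*u^2 + 16*u + 16)/(4*u^2 + u*(16 - 4*sqrt(2)) - 16*sqrt(2))
(5) = (y^2 - 7*y + 12)/(y + 5)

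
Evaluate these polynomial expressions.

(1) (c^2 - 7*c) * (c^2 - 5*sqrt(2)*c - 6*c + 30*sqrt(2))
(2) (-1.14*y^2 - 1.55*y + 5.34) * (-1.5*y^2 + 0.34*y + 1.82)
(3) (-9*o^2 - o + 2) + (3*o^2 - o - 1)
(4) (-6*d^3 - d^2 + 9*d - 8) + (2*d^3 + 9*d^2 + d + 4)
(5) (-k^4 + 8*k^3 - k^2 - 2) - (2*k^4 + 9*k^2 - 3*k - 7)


(1) = c^4 - 13*c^3 - 5*sqrt(2)*c^3 + 42*c^2 + 65*sqrt(2)*c^2 - 210*sqrt(2)*c
(2) = 1.71*y^4 + 1.9374*y^3 - 10.6118*y^2 - 1.0054*y + 9.7188
(3) = -6*o^2 - 2*o + 1
(4) = -4*d^3 + 8*d^2 + 10*d - 4
(5) = -3*k^4 + 8*k^3 - 10*k^2 + 3*k + 5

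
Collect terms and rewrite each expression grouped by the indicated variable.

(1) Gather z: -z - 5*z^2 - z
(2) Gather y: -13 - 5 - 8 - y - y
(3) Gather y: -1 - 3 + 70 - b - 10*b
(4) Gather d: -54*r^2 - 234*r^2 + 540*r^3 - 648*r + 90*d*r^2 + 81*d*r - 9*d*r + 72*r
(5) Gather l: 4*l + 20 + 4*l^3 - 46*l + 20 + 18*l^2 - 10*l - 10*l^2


(1) = -5*z^2 - 2*z
(2) = -2*y - 26
(3) = 66 - 11*b
(4) = d*(90*r^2 + 72*r) + 540*r^3 - 288*r^2 - 576*r
(5) = 4*l^3 + 8*l^2 - 52*l + 40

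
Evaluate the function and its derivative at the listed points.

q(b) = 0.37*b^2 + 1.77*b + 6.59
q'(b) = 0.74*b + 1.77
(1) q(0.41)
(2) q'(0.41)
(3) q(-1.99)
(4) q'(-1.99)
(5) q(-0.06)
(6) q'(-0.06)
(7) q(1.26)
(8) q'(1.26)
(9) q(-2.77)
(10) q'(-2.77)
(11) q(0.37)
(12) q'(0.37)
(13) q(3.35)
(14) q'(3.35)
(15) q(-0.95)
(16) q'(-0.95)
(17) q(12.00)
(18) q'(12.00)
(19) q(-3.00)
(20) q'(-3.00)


(1) = 7.38
(2) = 2.07
(3) = 4.53
(4) = 0.30
(5) = 6.49
(6) = 1.73
(7) = 9.41
(8) = 2.70
(9) = 4.53
(10) = -0.28
(11) = 7.30
(12) = 2.04
(13) = 16.67
(14) = 4.25
(15) = 5.24
(16) = 1.07
(17) = 81.11
(18) = 10.65
(19) = 4.61
(20) = -0.45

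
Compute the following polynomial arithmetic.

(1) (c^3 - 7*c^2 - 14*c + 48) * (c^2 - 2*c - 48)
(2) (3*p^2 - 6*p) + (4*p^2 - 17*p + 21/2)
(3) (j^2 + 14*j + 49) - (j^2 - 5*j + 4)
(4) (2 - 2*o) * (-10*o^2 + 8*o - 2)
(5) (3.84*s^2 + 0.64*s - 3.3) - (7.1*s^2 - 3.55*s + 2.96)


(1) = c^5 - 9*c^4 - 48*c^3 + 412*c^2 + 576*c - 2304
(2) = 7*p^2 - 23*p + 21/2
(3) = 19*j + 45
(4) = 20*o^3 - 36*o^2 + 20*o - 4
(5) = -3.26*s^2 + 4.19*s - 6.26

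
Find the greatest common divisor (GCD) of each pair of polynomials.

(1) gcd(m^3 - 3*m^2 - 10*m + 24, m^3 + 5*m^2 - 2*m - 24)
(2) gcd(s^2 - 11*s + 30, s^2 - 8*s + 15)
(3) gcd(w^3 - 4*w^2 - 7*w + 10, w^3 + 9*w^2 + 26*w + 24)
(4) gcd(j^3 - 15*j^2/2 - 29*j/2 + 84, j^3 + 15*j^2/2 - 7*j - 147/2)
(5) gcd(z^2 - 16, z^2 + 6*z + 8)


(1) = gcd((m - 4)*(m - 2)*(m + 3), (m - 2)*(m + 3)*(m + 4)) = m^2 + m - 6
(2) = gcd((s - 6)*(s - 5), (s - 5)*(s - 3)) = s - 5
(3) = w + 2
(4) = j^2 + j/2 - 21/2
(5) = gcd((z - 4)*(z + 4), (z + 2)*(z + 4)) = z + 4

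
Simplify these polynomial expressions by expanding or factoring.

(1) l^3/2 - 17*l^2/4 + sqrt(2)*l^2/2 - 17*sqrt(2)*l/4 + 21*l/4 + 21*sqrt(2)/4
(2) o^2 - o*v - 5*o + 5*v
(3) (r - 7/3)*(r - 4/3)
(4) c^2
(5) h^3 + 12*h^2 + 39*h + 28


(1) = (l/2 + sqrt(2)/2)*(l - 7)*(l - 3/2)
(2) = (o - 5)*(o - v)
(3) = r^2 - 11*r/3 + 28/9
(4) = c^2
(5) = (h + 1)*(h + 4)*(h + 7)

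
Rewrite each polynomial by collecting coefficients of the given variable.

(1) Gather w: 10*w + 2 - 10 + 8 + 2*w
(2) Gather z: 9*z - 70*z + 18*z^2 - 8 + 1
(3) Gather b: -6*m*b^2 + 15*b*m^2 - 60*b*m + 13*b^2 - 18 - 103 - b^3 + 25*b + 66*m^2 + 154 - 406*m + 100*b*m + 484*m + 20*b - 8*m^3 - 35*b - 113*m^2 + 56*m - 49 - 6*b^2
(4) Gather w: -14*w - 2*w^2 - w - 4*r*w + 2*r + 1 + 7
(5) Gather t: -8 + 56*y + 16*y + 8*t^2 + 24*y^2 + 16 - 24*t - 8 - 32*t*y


(1) = 12*w
(2) = 18*z^2 - 61*z - 7
(3) = -b^3 + b^2*(7 - 6*m) + b*(15*m^2 + 40*m + 10) - 8*m^3 - 47*m^2 + 134*m - 16
(4) = 2*r - 2*w^2 + w*(-4*r - 15) + 8
(5) = 8*t^2 + t*(-32*y - 24) + 24*y^2 + 72*y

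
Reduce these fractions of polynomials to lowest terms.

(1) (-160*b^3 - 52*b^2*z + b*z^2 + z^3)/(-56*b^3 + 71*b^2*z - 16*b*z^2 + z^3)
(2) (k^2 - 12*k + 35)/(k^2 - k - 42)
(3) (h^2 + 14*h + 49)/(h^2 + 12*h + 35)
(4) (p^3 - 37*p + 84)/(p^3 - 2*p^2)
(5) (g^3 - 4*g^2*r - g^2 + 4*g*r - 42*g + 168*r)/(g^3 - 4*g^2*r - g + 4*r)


(1) = (20*b^2 + 9*b*z + z^2)/(7*b^2 - 8*b*z + z^2)
(2) = (k - 5)/(k + 6)
(3) = (h + 7)/(h + 5)
(4) = (p^3 - 37*p + 84)/(p^3 - 2*p^2)
(5) = (g^2 - g - 42)/(g^2 - 1)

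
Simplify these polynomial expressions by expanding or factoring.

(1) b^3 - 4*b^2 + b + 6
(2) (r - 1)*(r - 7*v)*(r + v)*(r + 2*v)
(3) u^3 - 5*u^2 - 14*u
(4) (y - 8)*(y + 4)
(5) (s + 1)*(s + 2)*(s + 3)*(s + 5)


(1) = (b - 3)*(b - 2)*(b + 1)
(2) = r^4 - 4*r^3*v - r^3 - 19*r^2*v^2 + 4*r^2*v - 14*r*v^3 + 19*r*v^2 + 14*v^3
(3) = u*(u - 7)*(u + 2)
(4) = y^2 - 4*y - 32
(5) = s^4 + 11*s^3 + 41*s^2 + 61*s + 30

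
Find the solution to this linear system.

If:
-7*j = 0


Then:
j = 0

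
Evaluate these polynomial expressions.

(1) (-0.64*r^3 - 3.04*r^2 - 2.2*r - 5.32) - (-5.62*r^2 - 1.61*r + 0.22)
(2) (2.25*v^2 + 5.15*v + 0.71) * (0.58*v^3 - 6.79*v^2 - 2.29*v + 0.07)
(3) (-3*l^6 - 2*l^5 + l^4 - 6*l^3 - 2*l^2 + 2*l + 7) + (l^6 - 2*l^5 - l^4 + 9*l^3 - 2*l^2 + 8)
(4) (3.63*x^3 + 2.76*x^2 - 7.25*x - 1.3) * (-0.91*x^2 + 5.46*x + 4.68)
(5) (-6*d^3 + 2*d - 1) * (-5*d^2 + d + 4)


(1) = -0.64*r^3 + 2.58*r^2 - 0.59*r - 5.54
(2) = 1.305*v^5 - 12.2905*v^4 - 39.7092*v^3 - 16.4569*v^2 - 1.2654*v + 0.0497
(3) = -2*l^6 - 4*l^5 + 3*l^3 - 4*l^2 + 2*l + 15
(4) = -3.3033*x^5 + 17.3082*x^4 + 38.6555*x^3 - 25.4852*x^2 - 41.028*x - 6.084
(5) = 30*d^5 - 6*d^4 - 34*d^3 + 7*d^2 + 7*d - 4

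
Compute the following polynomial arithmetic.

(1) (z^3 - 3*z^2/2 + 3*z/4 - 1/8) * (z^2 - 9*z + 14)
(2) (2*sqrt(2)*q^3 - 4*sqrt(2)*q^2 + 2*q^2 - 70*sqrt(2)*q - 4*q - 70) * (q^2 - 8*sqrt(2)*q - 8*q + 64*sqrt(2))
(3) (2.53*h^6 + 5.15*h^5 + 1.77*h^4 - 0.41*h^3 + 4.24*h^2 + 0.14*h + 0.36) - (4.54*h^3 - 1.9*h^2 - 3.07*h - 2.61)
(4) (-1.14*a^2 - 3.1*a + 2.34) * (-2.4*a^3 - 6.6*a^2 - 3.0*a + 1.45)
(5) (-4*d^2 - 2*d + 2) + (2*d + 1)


(1) = z^5 - 21*z^4/2 + 113*z^3/4 - 223*z^2/8 + 93*z/8 - 7/4
(2) = 2*sqrt(2)*q^5 - 30*q^4 - 20*sqrt(2)*q^4 - 54*sqrt(2)*q^3 + 300*q^3 + 570*q^2 + 720*sqrt(2)*q^2 - 8400*q + 304*sqrt(2)*q - 4480*sqrt(2)
(3) = 2.53*h^6 + 5.15*h^5 + 1.77*h^4 - 4.95*h^3 + 6.14*h^2 + 3.21*h + 2.97
(4) = 2.736*a^5 + 14.964*a^4 + 18.264*a^3 - 7.797*a^2 - 11.515*a + 3.393
(5) = 3 - 4*d^2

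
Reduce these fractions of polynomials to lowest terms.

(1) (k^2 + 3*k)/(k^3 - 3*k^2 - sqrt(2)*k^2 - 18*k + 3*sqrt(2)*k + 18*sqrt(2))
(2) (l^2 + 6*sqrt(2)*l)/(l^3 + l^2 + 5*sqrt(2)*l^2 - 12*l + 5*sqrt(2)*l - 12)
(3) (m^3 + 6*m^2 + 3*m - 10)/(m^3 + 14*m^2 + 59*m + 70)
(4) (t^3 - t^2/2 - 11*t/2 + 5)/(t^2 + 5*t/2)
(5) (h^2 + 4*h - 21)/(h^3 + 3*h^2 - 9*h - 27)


(1) = k/(k^2 + k*(-6 - sqrt(2)) + 6*sqrt(2))
(2) = l/(l^2 + l*(1 - sqrt(2)) - sqrt(2))
(3) = (m - 1)/(m + 7)
(4) = (t^2 - 3*t + 2)/t
(5) = (h + 7)/(h^2 + 6*h + 9)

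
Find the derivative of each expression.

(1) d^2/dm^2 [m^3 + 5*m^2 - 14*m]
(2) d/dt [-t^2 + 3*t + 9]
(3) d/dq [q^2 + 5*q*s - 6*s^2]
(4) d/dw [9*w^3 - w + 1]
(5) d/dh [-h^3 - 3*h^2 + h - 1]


(1) = 6*m + 10
(2) = 3 - 2*t
(3) = 2*q + 5*s
(4) = 27*w^2 - 1
(5) = -3*h^2 - 6*h + 1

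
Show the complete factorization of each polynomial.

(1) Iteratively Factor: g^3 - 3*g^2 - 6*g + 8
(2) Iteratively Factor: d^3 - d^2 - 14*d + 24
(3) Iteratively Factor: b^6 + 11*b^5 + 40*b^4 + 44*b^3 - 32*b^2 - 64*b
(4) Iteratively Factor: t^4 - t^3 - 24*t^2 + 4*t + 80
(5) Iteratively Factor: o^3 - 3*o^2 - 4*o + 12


(1) = (g - 1)*(g^2 - 2*g - 8) = (g - 1)*(g + 2)*(g - 4)
(2) = (d + 4)*(d^2 - 5*d + 6) = (d - 2)*(d + 4)*(d - 3)
(3) = (b + 2)*(b^5 + 9*b^4 + 22*b^3 - 32*b) = (b + 2)*(b + 4)*(b^4 + 5*b^3 + 2*b^2 - 8*b) = (b + 2)^2*(b + 4)*(b^3 + 3*b^2 - 4*b) = b*(b + 2)^2*(b + 4)*(b^2 + 3*b - 4) = b*(b + 2)^2*(b + 4)^2*(b - 1)
(4) = (t - 2)*(t^3 + t^2 - 22*t - 40) = (t - 2)*(t + 2)*(t^2 - t - 20) = (t - 5)*(t - 2)*(t + 2)*(t + 4)
(5) = (o + 2)*(o^2 - 5*o + 6) = (o - 2)*(o + 2)*(o - 3)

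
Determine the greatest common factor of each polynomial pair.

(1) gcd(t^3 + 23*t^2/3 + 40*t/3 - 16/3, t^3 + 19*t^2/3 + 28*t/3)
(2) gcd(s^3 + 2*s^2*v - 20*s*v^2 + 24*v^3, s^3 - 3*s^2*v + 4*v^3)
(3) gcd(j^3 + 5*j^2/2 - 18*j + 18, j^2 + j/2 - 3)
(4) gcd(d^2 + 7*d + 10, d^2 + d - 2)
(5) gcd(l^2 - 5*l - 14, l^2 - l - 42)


(1) = gcd((t - 1/3)*(t + 4)^2, t*(t + 7/3)*(t + 4)) = t + 4
(2) = gcd((s - 2*v)^2*(s + 6*v), (s - 2*v)^2*(s + v)) = s^2 - 4*s*v + 4*v^2
(3) = gcd((j - 2)*(j - 3/2)*(j + 6), (j - 3/2)*(j + 2)) = j - 3/2
(4) = d + 2
(5) = l - 7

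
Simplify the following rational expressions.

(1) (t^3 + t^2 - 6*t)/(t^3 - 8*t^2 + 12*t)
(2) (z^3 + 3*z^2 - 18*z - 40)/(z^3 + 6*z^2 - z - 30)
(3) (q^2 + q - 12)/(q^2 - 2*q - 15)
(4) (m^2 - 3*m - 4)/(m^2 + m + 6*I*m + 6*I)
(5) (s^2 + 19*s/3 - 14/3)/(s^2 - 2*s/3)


(1) = (t + 3)/(t - 6)
(2) = (z^2 - 2*z - 8)/(z^2 + z - 6)
(3) = (q^2 + q - 12)/(q^2 - 2*q - 15)
(4) = (m - 4)/(m + 6*I)
(5) = (s + 7)/s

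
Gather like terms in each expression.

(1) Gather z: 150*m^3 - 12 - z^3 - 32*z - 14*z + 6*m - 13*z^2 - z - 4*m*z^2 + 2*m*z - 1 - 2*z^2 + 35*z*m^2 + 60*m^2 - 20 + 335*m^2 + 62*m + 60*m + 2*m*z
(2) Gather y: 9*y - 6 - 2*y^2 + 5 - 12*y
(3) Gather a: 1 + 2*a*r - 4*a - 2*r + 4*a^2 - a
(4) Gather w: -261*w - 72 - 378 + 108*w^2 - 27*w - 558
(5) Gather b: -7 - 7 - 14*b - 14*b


(1) = 150*m^3 + 395*m^2 + 128*m - z^3 + z^2*(-4*m - 15) + z*(35*m^2 + 4*m - 47) - 33
(2) = -2*y^2 - 3*y - 1
(3) = 4*a^2 + a*(2*r - 5) - 2*r + 1
(4) = 108*w^2 - 288*w - 1008
(5) = -28*b - 14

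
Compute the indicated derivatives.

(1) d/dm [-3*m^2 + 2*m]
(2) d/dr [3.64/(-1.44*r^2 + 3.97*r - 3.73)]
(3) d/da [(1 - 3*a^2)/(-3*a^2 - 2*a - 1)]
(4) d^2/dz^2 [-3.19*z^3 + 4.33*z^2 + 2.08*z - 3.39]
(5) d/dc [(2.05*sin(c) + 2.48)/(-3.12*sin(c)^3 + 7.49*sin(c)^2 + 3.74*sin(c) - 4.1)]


(1) = 2 - 6*m
(2) = (10.4832*r - 14.4508)/(1.44*r^2 - 3.97*r + 3.73)^2
(3) = 2*(3*a^2 + 6*a + 1)/(9*a^4 + 12*a^3 + 10*a^2 + 4*a + 1)
(4) = 8.66 - 19.14*z
(5) = (12.792*sin(c)^3 + 7.8583*sin(c)^2 - 37.1504*sin(c) - 17.6802)*cos(c)/(9.7344*sin(c)^6 - 46.7376*sin(c)^5 + 32.7625*sin(c)^4 + 81.6092*sin(c)^3 - 47.4304*sin(c)^2 - 30.668*sin(c) + 16.81)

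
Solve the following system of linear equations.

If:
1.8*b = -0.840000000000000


Then:
b = -0.47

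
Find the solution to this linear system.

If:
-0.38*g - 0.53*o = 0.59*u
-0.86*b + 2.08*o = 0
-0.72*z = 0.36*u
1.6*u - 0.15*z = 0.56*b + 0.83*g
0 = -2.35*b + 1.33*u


Then:
b = 0.00
g = 0.00
o = 0.00
u = 0.00
z = 0.00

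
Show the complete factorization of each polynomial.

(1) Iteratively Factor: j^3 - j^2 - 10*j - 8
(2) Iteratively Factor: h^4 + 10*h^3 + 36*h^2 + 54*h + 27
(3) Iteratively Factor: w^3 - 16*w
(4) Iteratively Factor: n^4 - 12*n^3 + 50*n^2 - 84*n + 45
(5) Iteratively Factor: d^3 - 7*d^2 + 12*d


(1) = (j - 4)*(j^2 + 3*j + 2) = (j - 4)*(j + 1)*(j + 2)
(2) = (h + 1)*(h^3 + 9*h^2 + 27*h + 27) = (h + 1)*(h + 3)*(h^2 + 6*h + 9) = (h + 1)*(h + 3)^2*(h + 3)
(3) = (w - 4)*(w^2 + 4*w) = w*(w - 4)*(w + 4)
(4) = (n - 3)*(n^3 - 9*n^2 + 23*n - 15) = (n - 3)*(n - 1)*(n^2 - 8*n + 15) = (n - 3)^2*(n - 1)*(n - 5)
(5) = (d)*(d^2 - 7*d + 12) = d*(d - 3)*(d - 4)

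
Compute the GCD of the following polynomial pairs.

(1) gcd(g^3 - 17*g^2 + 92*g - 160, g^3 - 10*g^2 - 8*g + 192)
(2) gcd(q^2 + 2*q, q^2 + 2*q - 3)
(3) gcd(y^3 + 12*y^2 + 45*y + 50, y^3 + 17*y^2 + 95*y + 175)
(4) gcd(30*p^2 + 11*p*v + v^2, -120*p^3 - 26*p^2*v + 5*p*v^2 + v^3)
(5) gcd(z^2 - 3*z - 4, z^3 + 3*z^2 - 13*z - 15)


(1) = gcd((g - 8)*(g - 5)*(g - 4), (g - 8)*(g - 6)*(g + 4)) = g - 8
(2) = 1
(3) = gcd((y + 2)*(y + 5)^2, (y + 5)^2*(y + 7)) = y^2 + 10*y + 25
(4) = gcd((5*p + v)*(6*p + v), (-5*p + v)*(4*p + v)*(6*p + v)) = 6*p + v
(5) = z + 1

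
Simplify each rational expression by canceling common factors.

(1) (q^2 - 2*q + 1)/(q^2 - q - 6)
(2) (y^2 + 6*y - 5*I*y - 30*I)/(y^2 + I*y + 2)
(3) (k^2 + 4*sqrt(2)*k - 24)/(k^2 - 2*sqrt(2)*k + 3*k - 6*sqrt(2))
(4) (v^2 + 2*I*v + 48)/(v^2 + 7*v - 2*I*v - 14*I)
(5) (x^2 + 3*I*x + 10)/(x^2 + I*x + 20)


(1) = (q^2 - 2*q + 1)/(q^2 - q - 6)
(2) = (y^2 + y*(6 - 5*I) - 30*I)/(y^2 + I*y + 2)
(3) = (k + 6*sqrt(2))/(k + 3)
(4) = (v^2 + 2*I*v + 48)/(v^2 + v*(7 - 2*I) - 14*I)
(5) = (x - 2*I)/(x - 4*I)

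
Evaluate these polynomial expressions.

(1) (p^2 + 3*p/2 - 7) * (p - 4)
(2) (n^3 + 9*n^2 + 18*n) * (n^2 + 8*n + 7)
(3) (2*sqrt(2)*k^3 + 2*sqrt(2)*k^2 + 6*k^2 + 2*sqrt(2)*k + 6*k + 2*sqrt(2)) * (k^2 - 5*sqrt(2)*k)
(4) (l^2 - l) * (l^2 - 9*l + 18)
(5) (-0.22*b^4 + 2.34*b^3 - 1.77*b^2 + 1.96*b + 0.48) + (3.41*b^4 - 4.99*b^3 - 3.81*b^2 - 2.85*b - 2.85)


(1) = p^3 - 5*p^2/2 - 13*p + 28
(2) = n^5 + 17*n^4 + 97*n^3 + 207*n^2 + 126*n
(3) = 2*sqrt(2)*k^5 - 14*k^4 + 2*sqrt(2)*k^4 - 28*sqrt(2)*k^3 - 14*k^3 - 28*sqrt(2)*k^2 - 20*k^2 - 20*k
(4) = l^4 - 10*l^3 + 27*l^2 - 18*l
(5) = 3.19*b^4 - 2.65*b^3 - 5.58*b^2 - 0.89*b - 2.37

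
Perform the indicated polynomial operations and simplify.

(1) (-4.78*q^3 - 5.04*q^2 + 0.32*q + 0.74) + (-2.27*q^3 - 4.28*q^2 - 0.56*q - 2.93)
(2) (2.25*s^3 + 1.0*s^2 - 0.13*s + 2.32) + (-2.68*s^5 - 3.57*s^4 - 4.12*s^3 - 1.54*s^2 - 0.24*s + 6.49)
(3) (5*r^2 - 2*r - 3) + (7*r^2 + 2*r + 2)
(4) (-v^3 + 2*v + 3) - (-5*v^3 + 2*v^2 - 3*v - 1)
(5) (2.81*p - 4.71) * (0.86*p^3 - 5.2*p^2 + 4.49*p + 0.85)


(1) = -7.05*q^3 - 9.32*q^2 - 0.24*q - 2.19
(2) = -2.68*s^5 - 3.57*s^4 - 1.87*s^3 - 0.54*s^2 - 0.37*s + 8.81
(3) = 12*r^2 - 1
(4) = 4*v^3 - 2*v^2 + 5*v + 4
(5) = 2.4166*p^4 - 18.6626*p^3 + 37.1089*p^2 - 18.7594*p - 4.0035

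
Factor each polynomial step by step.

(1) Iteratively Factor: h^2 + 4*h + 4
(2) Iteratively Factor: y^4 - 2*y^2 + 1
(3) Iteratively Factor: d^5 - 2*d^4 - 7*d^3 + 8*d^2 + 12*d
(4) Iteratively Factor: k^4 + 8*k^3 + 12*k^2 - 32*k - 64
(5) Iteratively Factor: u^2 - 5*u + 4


(1) = (h + 2)*(h + 2)
(2) = (y - 1)*(y^3 + y^2 - y - 1) = (y - 1)*(y + 1)*(y^2 - 1) = (y - 1)^2*(y + 1)*(y + 1)
(3) = (d + 1)*(d^4 - 3*d^3 - 4*d^2 + 12*d) = (d - 3)*(d + 1)*(d^3 - 4*d) = (d - 3)*(d - 2)*(d + 1)*(d^2 + 2*d) = d*(d - 3)*(d - 2)*(d + 1)*(d + 2)
(4) = (k + 4)*(k^3 + 4*k^2 - 4*k - 16) = (k + 4)^2*(k^2 - 4) = (k + 2)*(k + 4)^2*(k - 2)
(5) = (u - 1)*(u - 4)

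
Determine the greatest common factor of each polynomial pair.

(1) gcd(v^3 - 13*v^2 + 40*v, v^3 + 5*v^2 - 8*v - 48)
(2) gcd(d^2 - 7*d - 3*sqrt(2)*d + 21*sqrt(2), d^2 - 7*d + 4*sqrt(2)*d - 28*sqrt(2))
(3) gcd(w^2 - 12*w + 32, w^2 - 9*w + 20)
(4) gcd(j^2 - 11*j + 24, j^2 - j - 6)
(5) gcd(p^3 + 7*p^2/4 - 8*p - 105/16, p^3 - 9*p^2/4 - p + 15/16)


(1) = gcd(v*(v - 8)*(v - 5), (v - 3)*(v + 4)^2) = 1
(2) = d - 7
(3) = gcd((w - 8)*(w - 4), (w - 5)*(w - 4)) = w - 4
(4) = gcd((j - 8)*(j - 3), (j - 3)*(j + 2)) = j - 3
(5) = p^2 - 7*p/4 - 15/8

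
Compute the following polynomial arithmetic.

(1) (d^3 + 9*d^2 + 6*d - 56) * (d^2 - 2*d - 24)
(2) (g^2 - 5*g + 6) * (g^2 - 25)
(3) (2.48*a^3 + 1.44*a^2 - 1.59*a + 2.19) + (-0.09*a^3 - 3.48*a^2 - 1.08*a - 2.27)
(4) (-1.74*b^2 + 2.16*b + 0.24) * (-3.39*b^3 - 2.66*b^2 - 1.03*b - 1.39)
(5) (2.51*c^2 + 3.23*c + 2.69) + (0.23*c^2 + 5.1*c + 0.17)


(1) = d^5 + 7*d^4 - 36*d^3 - 284*d^2 - 32*d + 1344
(2) = g^4 - 5*g^3 - 19*g^2 + 125*g - 150
(3) = 2.39*a^3 - 2.04*a^2 - 2.67*a - 0.08
(4) = 5.8986*b^5 - 2.694*b^4 - 4.767*b^3 - 0.4446*b^2 - 3.2496*b - 0.3336
(5) = 2.74*c^2 + 8.33*c + 2.86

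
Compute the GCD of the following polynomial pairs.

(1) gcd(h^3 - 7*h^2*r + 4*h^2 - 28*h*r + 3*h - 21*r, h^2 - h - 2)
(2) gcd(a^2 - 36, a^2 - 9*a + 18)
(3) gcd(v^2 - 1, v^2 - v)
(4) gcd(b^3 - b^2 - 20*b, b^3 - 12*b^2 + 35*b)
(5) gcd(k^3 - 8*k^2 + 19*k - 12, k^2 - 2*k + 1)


(1) = h + 1
(2) = gcd((a - 6)*(a + 6), (a - 6)*(a - 3)) = a - 6
(3) = v - 1
(4) = gcd(b*(b - 5)*(b + 4), b*(b - 7)*(b - 5)) = b^2 - 5*b
(5) = gcd((k - 4)*(k - 3)*(k - 1), (k - 1)^2) = k - 1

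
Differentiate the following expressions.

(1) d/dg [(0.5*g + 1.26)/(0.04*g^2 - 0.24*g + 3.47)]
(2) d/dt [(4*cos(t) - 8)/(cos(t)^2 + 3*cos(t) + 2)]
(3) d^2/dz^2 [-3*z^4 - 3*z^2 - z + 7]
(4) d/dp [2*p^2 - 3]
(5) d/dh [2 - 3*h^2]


(1) = (-0.02*g^2 - 0.1008*g + 2.0374)/(0.0016*g^4 - 0.0192*g^3 + 0.3352*g^2 - 1.6656*g + 12.0409)
(2) = 4*(cos(t)^2 - 4*cos(t) - 8)*sin(t)/(cos(t)^2 + 3*cos(t) + 2)^2
(3) = -36*z^2 - 6
(4) = 4*p
(5) = -6*h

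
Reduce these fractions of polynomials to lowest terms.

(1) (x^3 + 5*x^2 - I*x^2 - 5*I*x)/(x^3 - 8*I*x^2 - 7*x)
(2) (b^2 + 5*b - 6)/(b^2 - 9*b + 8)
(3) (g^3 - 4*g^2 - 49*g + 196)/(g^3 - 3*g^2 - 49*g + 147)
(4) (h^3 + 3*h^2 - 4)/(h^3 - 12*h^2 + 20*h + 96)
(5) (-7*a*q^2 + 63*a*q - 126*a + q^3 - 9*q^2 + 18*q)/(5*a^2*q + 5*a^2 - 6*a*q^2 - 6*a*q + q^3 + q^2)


(1) = (x + 5)/(x - 7*I)
(2) = (b + 6)/(b - 8)
(3) = (g - 4)/(g - 3)
(4) = (h^2 + h - 2)/(h^2 - 14*h + 48)
(5) = (-7*a*q^2 + 63*a*q - 126*a + q^3 - 9*q^2 + 18*q)/(5*a^2*q + 5*a^2 - 6*a*q^2 - 6*a*q + q^3 + q^2)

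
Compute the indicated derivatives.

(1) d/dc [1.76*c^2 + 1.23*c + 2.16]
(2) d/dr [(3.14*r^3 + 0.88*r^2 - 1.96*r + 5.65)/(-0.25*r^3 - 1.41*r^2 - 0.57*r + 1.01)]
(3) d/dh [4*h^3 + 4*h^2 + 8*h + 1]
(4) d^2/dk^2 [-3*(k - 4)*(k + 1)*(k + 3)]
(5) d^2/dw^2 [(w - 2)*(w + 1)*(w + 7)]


(1) = 3.52*c + 1.23
(2) = (-4.2074*r^4 - 4.5596*r^3 + 10.4865*r^2 + 17.7106*r + 1.2409)/(0.0625*r^6 + 0.705*r^5 + 2.2731*r^4 + 1.1024*r^3 - 2.5233*r^2 - 1.1514*r + 1.0201)
(3) = 12*h^2 + 8*h + 8
(4) = -18*k
(5) = 6*w + 12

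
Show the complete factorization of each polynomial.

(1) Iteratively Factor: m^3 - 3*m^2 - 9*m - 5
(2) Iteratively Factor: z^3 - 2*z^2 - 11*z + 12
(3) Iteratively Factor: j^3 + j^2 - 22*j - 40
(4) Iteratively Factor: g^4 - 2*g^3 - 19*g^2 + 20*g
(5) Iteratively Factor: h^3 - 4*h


(1) = (m + 1)*(m^2 - 4*m - 5) = (m + 1)^2*(m - 5)
(2) = (z + 3)*(z^2 - 5*z + 4) = (z - 1)*(z + 3)*(z - 4)
(3) = (j + 2)*(j^2 - j - 20) = (j - 5)*(j + 2)*(j + 4)
(4) = (g - 5)*(g^3 + 3*g^2 - 4*g) = (g - 5)*(g - 1)*(g^2 + 4*g) = (g - 5)*(g - 1)*(g + 4)*(g)
(5) = (h - 2)*(h^2 + 2*h) = (h - 2)*(h + 2)*(h)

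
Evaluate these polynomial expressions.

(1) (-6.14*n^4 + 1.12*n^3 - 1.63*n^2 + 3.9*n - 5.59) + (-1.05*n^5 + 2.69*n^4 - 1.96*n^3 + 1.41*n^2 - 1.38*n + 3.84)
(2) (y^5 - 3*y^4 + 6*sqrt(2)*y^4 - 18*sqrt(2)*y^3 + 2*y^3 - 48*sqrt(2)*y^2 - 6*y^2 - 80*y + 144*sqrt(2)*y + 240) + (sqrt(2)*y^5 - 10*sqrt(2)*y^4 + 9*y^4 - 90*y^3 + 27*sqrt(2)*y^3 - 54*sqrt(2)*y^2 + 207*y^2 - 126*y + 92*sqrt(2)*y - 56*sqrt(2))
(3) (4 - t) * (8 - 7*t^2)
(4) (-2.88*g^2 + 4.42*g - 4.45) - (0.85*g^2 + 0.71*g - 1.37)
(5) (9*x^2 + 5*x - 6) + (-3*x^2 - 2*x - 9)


(1) = -1.05*n^5 - 3.45*n^4 - 0.84*n^3 - 0.22*n^2 + 2.52*n - 1.75
(2) = y^5 + sqrt(2)*y^5 - 4*sqrt(2)*y^4 + 6*y^4 - 88*y^3 + 9*sqrt(2)*y^3 - 102*sqrt(2)*y^2 + 201*y^2 - 206*y + 236*sqrt(2)*y - 56*sqrt(2) + 240
(3) = 7*t^3 - 28*t^2 - 8*t + 32
(4) = -3.73*g^2 + 3.71*g - 3.08
(5) = 6*x^2 + 3*x - 15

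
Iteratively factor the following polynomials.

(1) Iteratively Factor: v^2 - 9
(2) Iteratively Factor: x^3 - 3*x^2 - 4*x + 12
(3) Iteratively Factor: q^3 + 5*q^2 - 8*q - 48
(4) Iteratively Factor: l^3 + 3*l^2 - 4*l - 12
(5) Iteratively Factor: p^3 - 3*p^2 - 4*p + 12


(1) = (v + 3)*(v - 3)
(2) = (x - 2)*(x^2 - x - 6) = (x - 2)*(x + 2)*(x - 3)
(3) = (q + 4)*(q^2 + q - 12) = (q - 3)*(q + 4)*(q + 4)
(4) = (l + 3)*(l^2 - 4) = (l + 2)*(l + 3)*(l - 2)
(5) = (p - 3)*(p^2 - 4) = (p - 3)*(p - 2)*(p + 2)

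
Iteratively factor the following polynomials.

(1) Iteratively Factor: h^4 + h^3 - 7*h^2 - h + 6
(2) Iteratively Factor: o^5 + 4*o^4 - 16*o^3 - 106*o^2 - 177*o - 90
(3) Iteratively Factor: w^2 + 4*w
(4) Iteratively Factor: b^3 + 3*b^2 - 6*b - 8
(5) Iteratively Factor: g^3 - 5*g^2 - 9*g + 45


(1) = (h + 1)*(h^3 - 7*h + 6) = (h + 1)*(h + 3)*(h^2 - 3*h + 2) = (h - 2)*(h + 1)*(h + 3)*(h - 1)
(2) = (o - 5)*(o^4 + 9*o^3 + 29*o^2 + 39*o + 18) = (o - 5)*(o + 3)*(o^3 + 6*o^2 + 11*o + 6) = (o - 5)*(o + 3)^2*(o^2 + 3*o + 2) = (o - 5)*(o + 1)*(o + 3)^2*(o + 2)
(3) = (w + 4)*(w)
(4) = (b + 4)*(b^2 - b - 2) = (b - 2)*(b + 4)*(b + 1)
(5) = (g - 5)*(g^2 - 9) = (g - 5)*(g + 3)*(g - 3)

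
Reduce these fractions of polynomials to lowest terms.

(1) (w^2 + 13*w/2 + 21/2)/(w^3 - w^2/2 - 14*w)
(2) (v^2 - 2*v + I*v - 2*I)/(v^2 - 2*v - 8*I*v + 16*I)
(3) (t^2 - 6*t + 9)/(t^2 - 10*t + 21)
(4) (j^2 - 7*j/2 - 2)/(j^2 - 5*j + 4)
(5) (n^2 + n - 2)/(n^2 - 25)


(1) = (w + 3)/(w^2 - 4*w)
(2) = (v + I)/(v - 8*I)
(3) = (t - 3)/(t - 7)
(4) = (2*j + 1)/(2*j - 2)
(5) = (n^2 + n - 2)/(n^2 - 25)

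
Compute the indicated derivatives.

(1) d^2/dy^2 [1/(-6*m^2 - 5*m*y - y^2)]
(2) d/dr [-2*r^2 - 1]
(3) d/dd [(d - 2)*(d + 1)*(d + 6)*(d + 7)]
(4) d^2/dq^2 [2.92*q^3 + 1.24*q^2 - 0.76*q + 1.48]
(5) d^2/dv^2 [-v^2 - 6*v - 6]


(1) = 2*(6*m^2 + 5*m*y + y^2 - (5*m + 2*y)^2)/(6*m^2 + 5*m*y + y^2)^3
(2) = -4*r
(3) = 4*d^3 + 36*d^2 + 54*d - 68
(4) = 17.52*q + 2.48
(5) = -2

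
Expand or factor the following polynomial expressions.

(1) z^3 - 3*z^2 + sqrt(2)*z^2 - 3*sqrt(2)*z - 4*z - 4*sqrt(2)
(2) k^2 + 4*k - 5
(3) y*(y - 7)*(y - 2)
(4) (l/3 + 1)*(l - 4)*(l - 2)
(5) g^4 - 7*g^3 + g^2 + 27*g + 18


(1) = (z - 4)*(z + 1)*(z + sqrt(2))
(2) = (k - 1)*(k + 5)
(3) = y^3 - 9*y^2 + 14*y
(4) = l^3/3 - l^2 - 10*l/3 + 8
(5) = (g - 6)*(g - 3)*(g + 1)^2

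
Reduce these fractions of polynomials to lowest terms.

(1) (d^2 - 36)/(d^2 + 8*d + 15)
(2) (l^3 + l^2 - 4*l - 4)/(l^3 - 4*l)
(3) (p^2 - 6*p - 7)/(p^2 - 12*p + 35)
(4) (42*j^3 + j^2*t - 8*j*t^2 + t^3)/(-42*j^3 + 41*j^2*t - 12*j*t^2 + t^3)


(1) = (d^2 - 36)/(d^2 + 8*d + 15)
(2) = (l + 1)/l
(3) = (p + 1)/(p - 5)
(4) = (2*j + t)/(-2*j + t)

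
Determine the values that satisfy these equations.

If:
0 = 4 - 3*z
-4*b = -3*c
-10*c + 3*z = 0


Then:
b = 3/10
c = 2/5
z = 4/3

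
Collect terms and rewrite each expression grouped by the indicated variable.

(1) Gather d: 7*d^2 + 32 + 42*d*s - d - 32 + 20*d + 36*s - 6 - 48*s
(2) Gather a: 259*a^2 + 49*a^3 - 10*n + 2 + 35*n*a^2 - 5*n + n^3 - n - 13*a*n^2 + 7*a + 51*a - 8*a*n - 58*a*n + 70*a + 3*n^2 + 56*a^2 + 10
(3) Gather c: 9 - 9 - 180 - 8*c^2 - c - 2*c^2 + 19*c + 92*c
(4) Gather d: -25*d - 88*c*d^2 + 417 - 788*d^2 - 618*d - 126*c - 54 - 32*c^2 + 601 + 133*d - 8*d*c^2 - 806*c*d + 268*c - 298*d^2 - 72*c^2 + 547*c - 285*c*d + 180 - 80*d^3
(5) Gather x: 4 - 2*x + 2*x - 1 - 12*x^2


(1) = 7*d^2 + d*(42*s + 19) - 12*s - 6
(2) = 49*a^3 + a^2*(35*n + 315) + a*(-13*n^2 - 66*n + 128) + n^3 + 3*n^2 - 16*n + 12
(3) = -10*c^2 + 110*c - 180
(4) = -104*c^2 + 689*c - 80*d^3 + d^2*(-88*c - 1086) + d*(-8*c^2 - 1091*c - 510) + 1144
(5) = 3 - 12*x^2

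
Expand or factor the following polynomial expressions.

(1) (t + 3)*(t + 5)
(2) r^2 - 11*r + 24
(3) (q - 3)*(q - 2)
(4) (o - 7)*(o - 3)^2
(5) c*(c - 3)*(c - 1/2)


(1) = t^2 + 8*t + 15
(2) = (r - 8)*(r - 3)
(3) = q^2 - 5*q + 6
(4) = o^3 - 13*o^2 + 51*o - 63
(5) = c^3 - 7*c^2/2 + 3*c/2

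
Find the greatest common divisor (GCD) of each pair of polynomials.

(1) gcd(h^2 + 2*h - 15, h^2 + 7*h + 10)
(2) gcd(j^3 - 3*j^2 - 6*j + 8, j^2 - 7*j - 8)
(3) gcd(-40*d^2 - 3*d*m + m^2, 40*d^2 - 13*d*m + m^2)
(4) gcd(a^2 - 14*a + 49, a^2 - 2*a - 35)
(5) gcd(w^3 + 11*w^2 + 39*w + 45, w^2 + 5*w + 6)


(1) = h + 5
(2) = 1
(3) = 8*d - m
(4) = gcd((a - 7)^2, (a - 7)*(a + 5)) = a - 7
(5) = gcd((w + 3)^2*(w + 5), (w + 2)*(w + 3)) = w + 3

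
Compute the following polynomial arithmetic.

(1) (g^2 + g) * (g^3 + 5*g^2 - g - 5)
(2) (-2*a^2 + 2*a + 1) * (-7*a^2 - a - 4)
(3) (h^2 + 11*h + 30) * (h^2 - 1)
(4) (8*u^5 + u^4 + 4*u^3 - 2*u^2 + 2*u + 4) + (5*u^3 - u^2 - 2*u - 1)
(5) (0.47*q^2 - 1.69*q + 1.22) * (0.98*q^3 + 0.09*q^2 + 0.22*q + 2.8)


(1) = g^5 + 6*g^4 + 4*g^3 - 6*g^2 - 5*g
(2) = 14*a^4 - 12*a^3 - a^2 - 9*a - 4
(3) = h^4 + 11*h^3 + 29*h^2 - 11*h - 30
(4) = 8*u^5 + u^4 + 9*u^3 - 3*u^2 + 3
(5) = 0.4606*q^5 - 1.6139*q^4 + 1.1469*q^3 + 1.054*q^2 - 4.4636*q + 3.416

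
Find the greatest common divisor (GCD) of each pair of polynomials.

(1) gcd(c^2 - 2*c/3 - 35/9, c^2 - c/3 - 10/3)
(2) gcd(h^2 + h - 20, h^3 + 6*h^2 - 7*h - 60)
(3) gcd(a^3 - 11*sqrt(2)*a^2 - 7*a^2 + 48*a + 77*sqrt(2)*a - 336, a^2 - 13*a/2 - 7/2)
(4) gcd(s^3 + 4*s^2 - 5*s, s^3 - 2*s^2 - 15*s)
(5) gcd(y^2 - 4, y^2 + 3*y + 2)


(1) = c + 5/3
(2) = gcd((h - 4)*(h + 5), (h - 3)*(h + 4)*(h + 5)) = h + 5
(3) = a - 7
(4) = gcd(s*(s - 1)*(s + 5), s*(s - 5)*(s + 3)) = s
(5) = gcd((y - 2)*(y + 2), (y + 1)*(y + 2)) = y + 2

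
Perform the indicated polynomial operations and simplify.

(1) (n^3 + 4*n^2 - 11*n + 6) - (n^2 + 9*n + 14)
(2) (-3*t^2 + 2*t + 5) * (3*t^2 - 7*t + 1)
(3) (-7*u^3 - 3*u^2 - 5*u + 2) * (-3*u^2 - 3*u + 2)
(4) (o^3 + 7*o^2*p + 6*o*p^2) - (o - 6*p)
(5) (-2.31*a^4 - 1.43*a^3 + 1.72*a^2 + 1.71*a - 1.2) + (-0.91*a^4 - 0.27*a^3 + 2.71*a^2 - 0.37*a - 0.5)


(1) = n^3 + 3*n^2 - 20*n - 8
(2) = -9*t^4 + 27*t^3 - 2*t^2 - 33*t + 5
(3) = 21*u^5 + 30*u^4 + 10*u^3 + 3*u^2 - 16*u + 4
(4) = o^3 + 7*o^2*p + 6*o*p^2 - o + 6*p
(5) = -3.22*a^4 - 1.7*a^3 + 4.43*a^2 + 1.34*a - 1.7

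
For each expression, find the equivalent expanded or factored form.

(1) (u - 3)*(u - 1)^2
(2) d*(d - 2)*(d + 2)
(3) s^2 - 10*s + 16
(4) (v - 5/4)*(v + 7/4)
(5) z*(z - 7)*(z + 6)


(1) = u^3 - 5*u^2 + 7*u - 3
(2) = d^3 - 4*d
(3) = (s - 8)*(s - 2)
(4) = v^2 + v/2 - 35/16
(5) = z^3 - z^2 - 42*z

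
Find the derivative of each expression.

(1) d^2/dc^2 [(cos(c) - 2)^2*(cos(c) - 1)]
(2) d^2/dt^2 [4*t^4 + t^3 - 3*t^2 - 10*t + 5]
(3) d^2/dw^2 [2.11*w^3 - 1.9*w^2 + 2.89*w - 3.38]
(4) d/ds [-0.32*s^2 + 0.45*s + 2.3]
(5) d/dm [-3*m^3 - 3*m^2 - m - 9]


(1) = -35*cos(c)/4 + 10*cos(2*c) - 9*cos(3*c)/4
(2) = 48*t^2 + 6*t - 6
(3) = 12.66*w - 3.8
(4) = 0.45 - 0.64*s
(5) = -9*m^2 - 6*m - 1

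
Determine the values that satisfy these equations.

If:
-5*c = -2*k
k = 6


Then:
c = 12/5
k = 6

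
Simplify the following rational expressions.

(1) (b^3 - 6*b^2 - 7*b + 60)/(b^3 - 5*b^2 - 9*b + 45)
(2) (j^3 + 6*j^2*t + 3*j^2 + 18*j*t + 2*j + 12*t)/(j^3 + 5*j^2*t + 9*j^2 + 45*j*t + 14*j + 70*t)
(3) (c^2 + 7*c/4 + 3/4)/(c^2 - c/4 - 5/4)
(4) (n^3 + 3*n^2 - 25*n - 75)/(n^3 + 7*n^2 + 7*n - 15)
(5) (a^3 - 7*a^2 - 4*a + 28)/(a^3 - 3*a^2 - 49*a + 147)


(1) = (b - 4)/(b - 3)
(2) = (j^2 + 6*j*t + j + 6*t)/(j^2 + 5*j*t + 7*j + 35*t)
(3) = (4*c + 3)/(4*c - 5)
(4) = (n - 5)/(n - 1)
(5) = (a^2 - 4)/(a^2 + 4*a - 21)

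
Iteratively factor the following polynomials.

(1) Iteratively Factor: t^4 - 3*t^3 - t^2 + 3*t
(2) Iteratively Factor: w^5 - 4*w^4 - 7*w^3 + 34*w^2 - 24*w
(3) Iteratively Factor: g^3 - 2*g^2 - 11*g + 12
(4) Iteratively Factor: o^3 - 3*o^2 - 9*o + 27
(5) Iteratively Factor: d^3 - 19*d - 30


(1) = (t - 1)*(t^3 - 2*t^2 - 3*t) = (t - 3)*(t - 1)*(t^2 + t) = t*(t - 3)*(t - 1)*(t + 1)
(2) = (w - 2)*(w^4 - 2*w^3 - 11*w^2 + 12*w) = (w - 2)*(w + 3)*(w^3 - 5*w^2 + 4*w) = (w - 4)*(w - 2)*(w + 3)*(w^2 - w) = w*(w - 4)*(w - 2)*(w + 3)*(w - 1)
(3) = (g + 3)*(g^2 - 5*g + 4) = (g - 4)*(g + 3)*(g - 1)
(4) = (o - 3)*(o^2 - 9) = (o - 3)^2*(o + 3)
(5) = (d - 5)*(d^2 + 5*d + 6) = (d - 5)*(d + 3)*(d + 2)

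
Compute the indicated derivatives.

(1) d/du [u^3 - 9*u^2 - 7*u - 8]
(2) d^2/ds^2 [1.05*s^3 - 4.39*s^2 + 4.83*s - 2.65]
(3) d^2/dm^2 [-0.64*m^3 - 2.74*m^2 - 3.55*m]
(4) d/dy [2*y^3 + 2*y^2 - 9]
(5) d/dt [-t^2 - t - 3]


(1) = 3*u^2 - 18*u - 7
(2) = 6.3*s - 8.78
(3) = -3.84*m - 5.48
(4) = 2*y*(3*y + 2)
(5) = -2*t - 1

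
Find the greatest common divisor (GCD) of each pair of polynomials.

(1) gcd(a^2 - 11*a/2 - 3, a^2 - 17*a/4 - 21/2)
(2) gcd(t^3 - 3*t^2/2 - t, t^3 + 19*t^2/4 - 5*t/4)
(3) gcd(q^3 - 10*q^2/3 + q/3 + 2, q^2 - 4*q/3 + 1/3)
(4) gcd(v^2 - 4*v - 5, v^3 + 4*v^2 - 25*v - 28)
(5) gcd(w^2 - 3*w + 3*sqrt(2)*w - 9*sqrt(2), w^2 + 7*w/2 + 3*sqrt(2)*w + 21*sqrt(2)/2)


(1) = a - 6
(2) = gcd(t*(t - 2)*(t + 1/2), t*(t - 1/4)*(t + 5)) = t
(3) = gcd((q - 3)*(q - 1)*(q + 2/3), (q - 1)*(q - 1/3)) = q - 1
(4) = v + 1
(5) = gcd((w - 3)*(w + 3*sqrt(2)), (w + 7/2)*(w + 3*sqrt(2))) = w + 3*sqrt(2)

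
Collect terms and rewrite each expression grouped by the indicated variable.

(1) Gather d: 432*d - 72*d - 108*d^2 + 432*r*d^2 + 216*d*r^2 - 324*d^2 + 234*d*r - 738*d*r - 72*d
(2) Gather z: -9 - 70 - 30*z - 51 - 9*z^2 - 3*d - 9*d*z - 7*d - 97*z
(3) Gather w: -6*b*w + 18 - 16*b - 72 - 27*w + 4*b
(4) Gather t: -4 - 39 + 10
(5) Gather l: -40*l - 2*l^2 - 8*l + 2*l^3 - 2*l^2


(1) = d^2*(432*r - 432) + d*(216*r^2 - 504*r + 288)
(2) = -10*d - 9*z^2 + z*(-9*d - 127) - 130
(3) = -12*b + w*(-6*b - 27) - 54
(4) = -33
(5) = 2*l^3 - 4*l^2 - 48*l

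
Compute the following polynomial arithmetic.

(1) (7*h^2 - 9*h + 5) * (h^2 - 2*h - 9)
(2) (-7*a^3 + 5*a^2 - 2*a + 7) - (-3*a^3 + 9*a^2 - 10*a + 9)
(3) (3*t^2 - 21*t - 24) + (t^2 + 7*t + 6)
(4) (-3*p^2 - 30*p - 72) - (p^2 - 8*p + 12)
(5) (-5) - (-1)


(1) = 7*h^4 - 23*h^3 - 40*h^2 + 71*h - 45
(2) = -4*a^3 - 4*a^2 + 8*a - 2
(3) = 4*t^2 - 14*t - 18
(4) = -4*p^2 - 22*p - 84
(5) = -4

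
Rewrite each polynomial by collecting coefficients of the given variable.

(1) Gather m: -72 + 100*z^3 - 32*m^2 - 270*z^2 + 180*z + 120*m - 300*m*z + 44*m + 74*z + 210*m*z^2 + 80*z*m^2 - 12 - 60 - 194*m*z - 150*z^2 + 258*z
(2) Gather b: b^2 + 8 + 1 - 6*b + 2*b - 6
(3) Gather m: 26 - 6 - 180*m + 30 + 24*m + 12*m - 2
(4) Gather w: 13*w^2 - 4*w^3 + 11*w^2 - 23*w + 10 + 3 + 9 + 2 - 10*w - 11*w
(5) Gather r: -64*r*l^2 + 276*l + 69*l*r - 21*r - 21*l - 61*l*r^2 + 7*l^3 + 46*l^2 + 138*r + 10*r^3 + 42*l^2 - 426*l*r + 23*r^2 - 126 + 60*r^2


(1) = m^2*(80*z - 32) + m*(210*z^2 - 494*z + 164) + 100*z^3 - 420*z^2 + 512*z - 144
(2) = b^2 - 4*b + 3
(3) = 48 - 144*m
(4) = -4*w^3 + 24*w^2 - 44*w + 24
(5) = 7*l^3 + 88*l^2 + 255*l + 10*r^3 + r^2*(83 - 61*l) + r*(-64*l^2 - 357*l + 117) - 126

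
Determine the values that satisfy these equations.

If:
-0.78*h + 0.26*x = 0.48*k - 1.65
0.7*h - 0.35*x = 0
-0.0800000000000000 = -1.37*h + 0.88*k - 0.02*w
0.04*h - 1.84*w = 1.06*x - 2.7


Then:
h = 1.69
k = 2.52
w = -0.44
x = 3.37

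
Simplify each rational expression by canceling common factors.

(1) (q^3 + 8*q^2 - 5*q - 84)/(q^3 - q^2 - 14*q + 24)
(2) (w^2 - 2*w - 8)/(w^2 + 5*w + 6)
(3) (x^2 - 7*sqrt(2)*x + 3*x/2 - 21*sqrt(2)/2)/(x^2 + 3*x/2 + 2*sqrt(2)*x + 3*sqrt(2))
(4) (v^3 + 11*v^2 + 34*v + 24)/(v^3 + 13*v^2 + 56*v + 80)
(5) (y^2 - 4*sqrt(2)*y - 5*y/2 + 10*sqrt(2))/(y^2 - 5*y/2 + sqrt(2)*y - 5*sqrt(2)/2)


(1) = (q + 7)/(q - 2)
(2) = (w - 4)/(w + 3)
(3) = (4*x - 28*sqrt(2))/(4*x + 8*sqrt(2))
(4) = (v^2 + 7*v + 6)/(v^2 + 9*v + 20)
(5) = (4*y - 16*sqrt(2))/(4*y + 4*sqrt(2))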